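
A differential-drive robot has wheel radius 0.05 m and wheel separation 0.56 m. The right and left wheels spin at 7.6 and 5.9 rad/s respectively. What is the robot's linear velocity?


vR = r*wR = 0.05*7.6 = 0.38 m/s
vL = r*wL = 0.05*5.9 = 0.295 m/s
v = (vR+vL)/2 = 0.3375 m/s
omega = (vR-vL)/L = 0.1518 rad/s
linear velocity = 0.3375 m/s


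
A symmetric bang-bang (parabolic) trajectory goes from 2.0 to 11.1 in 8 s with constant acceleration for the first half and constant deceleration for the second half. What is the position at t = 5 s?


Symmetric rest-to-rest: each phase covers (pf-p0)/2 in time T/2. 0.5*a*(T/2)^2 = (pf-p0)/2 => a = 4*(pf-p0)/T^2
a = 4*(11.1-2.0)/8^2 = 0.5687
t = 5 is in the deceleration phase (t > T/2).
p = pf - 0.5*a*(T-t)^2 = 11.1 - 0.5*0.5687*3^2
= 8.5406


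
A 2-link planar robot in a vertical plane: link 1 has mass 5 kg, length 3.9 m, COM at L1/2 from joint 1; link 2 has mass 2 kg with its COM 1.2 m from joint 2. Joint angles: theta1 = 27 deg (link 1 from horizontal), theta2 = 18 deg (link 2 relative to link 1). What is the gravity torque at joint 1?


Horizontal distance from joint 1 to link-1 COM:
  x_c1 = (L1/2)*cos(t1) = 1.95 * 0.891 = 1.7375 m
Horizontal distance from joint 1 to link-2 COM:
  x_c2 = L1*cos(t1) + Lc2*cos(t1+t2)
       = 3.9*0.891 + 1.2*0.7071 = 4.3235 m
tau1 = m1*g*x_c1 + m2*g*x_c2
     = 5*9.81*1.7375 + 2*9.81*4.3235
     = 85.2225 + 84.8262
     = 170.0487 Nm


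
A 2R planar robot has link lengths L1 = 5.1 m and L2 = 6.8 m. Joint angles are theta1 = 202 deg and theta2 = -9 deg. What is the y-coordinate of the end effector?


Convert angles to radians: theta1 = 3.5256, theta2 = -0.1571
y = L1*sin(theta1) + L2*sin(theta1+theta2)
y = -1.9105 + -1.5297
y = -3.4402


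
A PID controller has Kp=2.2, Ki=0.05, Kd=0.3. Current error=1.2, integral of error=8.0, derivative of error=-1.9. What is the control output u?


u = Kp*e + Ki*int(e) + Kd*de/dt
= 2.2*1.2 + 0.05*8.0 + 0.3*(-1.9)
= 2.64 + 0.4 + -0.57
= 2.47


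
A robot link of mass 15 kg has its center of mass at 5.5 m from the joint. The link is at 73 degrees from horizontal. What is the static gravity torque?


tau = m*g*L*cos(angle)
= 15 * 9.81 * 5.5 * cos(73 deg)
= 15 * 9.81 * 5.5 * 0.2924
= 236.6237 Nm


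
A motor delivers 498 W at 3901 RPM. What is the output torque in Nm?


omega = 3901 * 2*pi/60 = 408.5118 rad/s
tau = P / omega = 498 / 408.5118
= 1.2191 Nm


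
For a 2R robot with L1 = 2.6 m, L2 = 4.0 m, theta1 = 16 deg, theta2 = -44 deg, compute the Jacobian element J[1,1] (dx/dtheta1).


J[1,1] = -L1*sin(t1) - L2*sin(t1+t2)
= -2.6*sin(16) - 4.0*sin(-28)
= 1.1612


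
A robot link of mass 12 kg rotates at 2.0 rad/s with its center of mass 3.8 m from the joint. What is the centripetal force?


F = m * omega^2 * r
= 12 * 2.0^2 * 3.8
= 12 * 4.0 * 3.8
= 182.4 N


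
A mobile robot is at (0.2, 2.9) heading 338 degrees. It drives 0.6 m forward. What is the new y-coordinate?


y_new = y0 + d*sin(theta)
= 2.9 + 0.6*sin(338)
= 2.9 + -0.2248
= 2.6752


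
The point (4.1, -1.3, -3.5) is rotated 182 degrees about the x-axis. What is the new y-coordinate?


Rotation about x-axis: y' = y*cos(theta) - z*sin(theta)
= -1.3 * -0.9994 - -3.5 * -0.0349
= 1.1771


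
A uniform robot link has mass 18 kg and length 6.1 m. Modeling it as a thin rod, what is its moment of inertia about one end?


I = (1/3) * m * L^2
= (1/3) * 18 * 6.1^2
= 0.333333 * 18 * 37.21
= 223.26 kg*m^2


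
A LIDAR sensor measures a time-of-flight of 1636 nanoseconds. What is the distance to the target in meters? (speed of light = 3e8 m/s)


tof = 1636 ns = 1.636e-06 s
dist = c * tof / 2
= 3e8 * 1.636e-06 / 2
= 245.4 m


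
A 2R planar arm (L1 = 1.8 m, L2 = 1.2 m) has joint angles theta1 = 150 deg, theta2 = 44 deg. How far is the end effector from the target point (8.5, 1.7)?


End effector via forward kinematics:
x = L1*cos(t1) + L2*cos(t1+t2) = -2.7232
y = L1*sin(t1) + L2*sin(t1+t2) = 0.6097
Distance to target:
d = sqrt((8.5 - -2.7232)^2 + (1.7 - 0.6097)^2)
= sqrt(125.9602 + 1.1888)
= 11.276 m


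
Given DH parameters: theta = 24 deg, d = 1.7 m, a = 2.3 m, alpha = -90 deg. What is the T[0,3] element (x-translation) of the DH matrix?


T[0,3] = a * cos(theta)
= 2.3 * cos(24 deg)
= 2.3 * 0.9135
= 2.1012


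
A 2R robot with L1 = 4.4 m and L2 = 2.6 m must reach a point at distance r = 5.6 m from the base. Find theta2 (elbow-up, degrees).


cos(theta2) = (r^2 - L1^2 - L2^2) / (2*L1*L2)
cos(theta2) = (31.36 - 19.36 - 6.76) / 22.88
cos(theta2) = 0.229021
theta2 = 76.7606 degrees


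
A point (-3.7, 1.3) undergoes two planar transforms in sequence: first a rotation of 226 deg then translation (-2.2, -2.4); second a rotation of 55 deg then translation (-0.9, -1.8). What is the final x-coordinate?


After transform 1:
x1 = cos(226)*-3.7 - sin(226)*1.3 + -2.2 = 1.3054
y1 = sin(226)*-3.7 + cos(226)*1.3 + -2.4 = -0.6415
After transform 2:
x2 = cos(55)*1.3054 - sin(55)*-0.6415 + -0.9
= 0.3742


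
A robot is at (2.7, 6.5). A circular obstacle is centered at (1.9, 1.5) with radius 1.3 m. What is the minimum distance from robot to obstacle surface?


center_dist = sqrt((2.7-1.9)^2 + (6.5-1.5)^2)
= sqrt(0.64 + 25.0)
= 5.0636
min_dist = center_dist - radius = 5.0636 - 1.3 = 3.7636 m


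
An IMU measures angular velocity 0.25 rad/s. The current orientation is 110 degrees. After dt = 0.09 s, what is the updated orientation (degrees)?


delta_theta = w * dt = 0.25 * 0.09 = 0.0225 rad
= 1.2892 deg
theta_new = 110 + 1.2892 = 111.2892 deg


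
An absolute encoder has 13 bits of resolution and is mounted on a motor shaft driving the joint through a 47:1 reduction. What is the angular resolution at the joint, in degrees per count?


counts = 2^13 = 8192
effective counts at joint = 8192 * 47 = 385024
resolution = 360 / 385024
= 9.3501e-04 deg/count


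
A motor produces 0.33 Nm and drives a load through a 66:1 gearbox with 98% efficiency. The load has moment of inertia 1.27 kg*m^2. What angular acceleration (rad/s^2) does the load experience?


tau_out = tau_motor * N * eta
= 0.33 * 66 * 0.98 = 21.3444 Nm
alpha = tau_out / I = 21.3444 / 1.27
= 16.8066 rad/s^2


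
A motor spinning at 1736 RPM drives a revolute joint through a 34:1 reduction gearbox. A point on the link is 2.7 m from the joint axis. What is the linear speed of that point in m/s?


omega_motor = 1736 * 2*pi/60 = 181.7935 rad/s
omega_joint = omega_motor / 34 = 5.3469 rad/s
v = omega_joint * r = 5.3469 * 2.7
= 14.4365 m/s


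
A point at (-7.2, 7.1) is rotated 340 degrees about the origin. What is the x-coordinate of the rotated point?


x' = x*cos(theta) - y*sin(theta)
cos(340 deg) = 0.9397, sin(340 deg) = -0.342
x' = -7.2 * 0.9397 - 7.1 * -0.342
= -6.7658 - -2.4283
= -4.3374


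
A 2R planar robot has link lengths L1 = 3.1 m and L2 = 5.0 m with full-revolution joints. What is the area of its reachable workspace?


r_max = L1 + L2 = 8.1 m
r_min = |L1 - L2| = 1.9 m
Area = pi*(r_max^2 - r_min^2)
= pi*(65.61 - 3.61)
= pi * 62.0
= 194.7787 m^2


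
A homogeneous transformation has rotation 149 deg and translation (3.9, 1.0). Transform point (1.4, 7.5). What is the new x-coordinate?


x' = cos(theta)*px - sin(theta)*py + tx
= -0.8572*1.4 - 0.515*7.5 + 3.9
= -1.1628


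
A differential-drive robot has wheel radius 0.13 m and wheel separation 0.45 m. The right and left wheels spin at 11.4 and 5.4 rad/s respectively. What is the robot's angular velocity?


vR = r*wR = 0.13*11.4 = 1.482 m/s
vL = r*wL = 0.13*5.4 = 0.702 m/s
v = (vR+vL)/2 = 1.092 m/s
omega = (vR-vL)/L = 1.7333 rad/s
angular velocity = 1.7333 rad/s


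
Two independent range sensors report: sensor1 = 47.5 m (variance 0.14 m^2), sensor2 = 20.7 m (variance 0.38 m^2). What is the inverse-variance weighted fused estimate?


w1 = (1/var1) / (1/var1 + 1/var2)
   = 7.1429 / (7.1429 + 2.6316) = 0.7308
w2 = 1 - w1 = 0.2692
fused = w1*s1 + w2*s2 = 34.7115 + 5.5731
= 40.2846 m


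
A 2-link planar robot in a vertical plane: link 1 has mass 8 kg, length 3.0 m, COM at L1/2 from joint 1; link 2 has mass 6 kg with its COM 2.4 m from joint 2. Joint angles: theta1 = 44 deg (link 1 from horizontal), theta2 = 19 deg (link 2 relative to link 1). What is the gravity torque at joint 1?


Horizontal distance from joint 1 to link-1 COM:
  x_c1 = (L1/2)*cos(t1) = 1.5 * 0.7193 = 1.079 m
Horizontal distance from joint 1 to link-2 COM:
  x_c2 = L1*cos(t1) + Lc2*cos(t1+t2)
       = 3.0*0.7193 + 2.4*0.454 = 3.2476 m
tau1 = m1*g*x_c1 + m2*g*x_c2
     = 8*9.81*1.079 + 6*9.81*3.2476
     = 84.6807 + 191.1535
     = 275.8342 Nm


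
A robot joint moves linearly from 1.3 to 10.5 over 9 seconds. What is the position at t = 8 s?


s = t/T = 8/9 = 0.8889
p(t) = p0 + (pf-p0)*s
= 1.3 + (10.5 - 1.3) * 0.8889
= 9.4778


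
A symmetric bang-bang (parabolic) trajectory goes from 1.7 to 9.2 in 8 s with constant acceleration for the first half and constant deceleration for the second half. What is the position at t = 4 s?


Symmetric rest-to-rest: each phase covers (pf-p0)/2 in time T/2. 0.5*a*(T/2)^2 = (pf-p0)/2 => a = 4*(pf-p0)/T^2
a = 4*(9.2-1.7)/8^2 = 0.4687
t = 4 is in the acceleration phase (t <= T/2).
p = p0 + 0.5*a*t^2 = 1.7 + 0.5*0.4687*4^2
= 5.45


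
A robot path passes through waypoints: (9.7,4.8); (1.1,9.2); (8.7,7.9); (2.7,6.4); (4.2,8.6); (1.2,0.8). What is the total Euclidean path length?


Segment lengths:
  seg1 = sqrt((-8.6)^2 + (4.4)^2) = 9.6602
  seg2 = sqrt((7.6)^2 + (-1.3)^2) = 7.7104
  seg3 = sqrt((-6.0)^2 + (-1.5)^2) = 6.1847
  seg4 = sqrt((1.5)^2 + (2.2)^2) = 2.6627
  seg5 = sqrt((-3.0)^2 + (-7.8)^2) = 8.357
Total = 34.575


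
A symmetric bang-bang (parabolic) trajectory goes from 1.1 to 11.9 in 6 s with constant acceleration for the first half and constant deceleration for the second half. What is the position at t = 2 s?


Symmetric rest-to-rest: each phase covers (pf-p0)/2 in time T/2. 0.5*a*(T/2)^2 = (pf-p0)/2 => a = 4*(pf-p0)/T^2
a = 4*(11.9-1.1)/6^2 = 1.2
t = 2 is in the acceleration phase (t <= T/2).
p = p0 + 0.5*a*t^2 = 1.1 + 0.5*1.2*2^2
= 3.5


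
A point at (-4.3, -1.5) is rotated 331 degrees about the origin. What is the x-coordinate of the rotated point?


x' = x*cos(theta) - y*sin(theta)
cos(331 deg) = 0.8746, sin(331 deg) = -0.4848
x' = -4.3 * 0.8746 - -1.5 * -0.4848
= -3.7609 - 0.7272
= -4.4881


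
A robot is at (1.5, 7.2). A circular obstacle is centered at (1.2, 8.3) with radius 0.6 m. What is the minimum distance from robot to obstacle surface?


center_dist = sqrt((1.5-1.2)^2 + (7.2-8.3)^2)
= sqrt(0.09 + 1.21)
= 1.1402
min_dist = center_dist - radius = 1.1402 - 0.6 = 0.5402 m


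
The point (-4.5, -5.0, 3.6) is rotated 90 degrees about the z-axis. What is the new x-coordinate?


Rotation about z-axis: x' = x*cos(theta) - y*sin(theta)
= -4.5 * 0.0 - -5.0 * 1.0
= 5.0


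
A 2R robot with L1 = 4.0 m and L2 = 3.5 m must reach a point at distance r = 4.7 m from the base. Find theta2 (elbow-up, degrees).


cos(theta2) = (r^2 - L1^2 - L2^2) / (2*L1*L2)
cos(theta2) = (22.09 - 16.0 - 12.25) / 28.0
cos(theta2) = -0.22
theta2 = 102.709 degrees


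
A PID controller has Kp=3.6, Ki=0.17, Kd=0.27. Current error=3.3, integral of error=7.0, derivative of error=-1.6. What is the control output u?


u = Kp*e + Ki*int(e) + Kd*de/dt
= 3.6*3.3 + 0.17*7.0 + 0.27*(-1.6)
= 11.88 + 1.19 + -0.432
= 12.638


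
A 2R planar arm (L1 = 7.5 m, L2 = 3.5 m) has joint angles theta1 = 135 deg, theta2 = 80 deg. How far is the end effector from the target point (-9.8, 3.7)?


End effector via forward kinematics:
x = L1*cos(t1) + L2*cos(t1+t2) = -8.1703
y = L1*sin(t1) + L2*sin(t1+t2) = 3.2958
Distance to target:
d = sqrt((-9.8 - -8.1703)^2 + (3.7 - 3.2958)^2)
= sqrt(2.6558 + 0.1634)
= 1.679 m


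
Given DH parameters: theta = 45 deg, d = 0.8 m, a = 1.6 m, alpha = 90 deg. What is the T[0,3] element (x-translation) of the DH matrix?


T[0,3] = a * cos(theta)
= 1.6 * cos(45 deg)
= 1.6 * 0.7071
= 1.1314


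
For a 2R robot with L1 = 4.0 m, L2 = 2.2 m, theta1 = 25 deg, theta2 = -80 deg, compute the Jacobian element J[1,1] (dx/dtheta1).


J[1,1] = -L1*sin(t1) - L2*sin(t1+t2)
= -4.0*sin(25) - 2.2*sin(-55)
= 0.1117


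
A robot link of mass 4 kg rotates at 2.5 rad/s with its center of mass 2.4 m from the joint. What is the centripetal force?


F = m * omega^2 * r
= 4 * 2.5^2 * 2.4
= 4 * 6.25 * 2.4
= 60.0 N


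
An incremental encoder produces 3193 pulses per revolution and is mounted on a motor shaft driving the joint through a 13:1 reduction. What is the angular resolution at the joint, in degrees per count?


counts per rev = 3193
effective counts at joint = 3193 * 13 = 41509
resolution = 360 / 41509
= 0.0087 deg/count


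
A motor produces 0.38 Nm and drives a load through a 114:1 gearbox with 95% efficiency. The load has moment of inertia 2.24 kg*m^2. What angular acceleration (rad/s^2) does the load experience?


tau_out = tau_motor * N * eta
= 0.38 * 114 * 0.95 = 41.154 Nm
alpha = tau_out / I = 41.154 / 2.24
= 18.3723 rad/s^2


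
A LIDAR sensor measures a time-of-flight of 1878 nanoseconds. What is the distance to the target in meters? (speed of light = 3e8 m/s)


tof = 1878 ns = 1.878e-06 s
dist = c * tof / 2
= 3e8 * 1.878e-06 / 2
= 281.7 m


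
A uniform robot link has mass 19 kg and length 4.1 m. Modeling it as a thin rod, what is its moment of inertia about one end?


I = (1/3) * m * L^2
= (1/3) * 19 * 4.1^2
= 0.333333 * 19 * 16.81
= 106.4633 kg*m^2


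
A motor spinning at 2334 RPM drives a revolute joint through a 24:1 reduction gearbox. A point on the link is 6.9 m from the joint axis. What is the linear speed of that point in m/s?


omega_motor = 2334 * 2*pi/60 = 244.4159 rad/s
omega_joint = omega_motor / 24 = 10.184 rad/s
v = omega_joint * r = 10.184 * 6.9
= 70.2696 m/s


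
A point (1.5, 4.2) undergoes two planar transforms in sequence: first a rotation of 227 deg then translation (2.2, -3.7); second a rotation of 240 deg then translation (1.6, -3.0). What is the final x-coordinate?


After transform 1:
x1 = cos(227)*1.5 - sin(227)*4.2 + 2.2 = 4.2487
y1 = sin(227)*1.5 + cos(227)*4.2 + -3.7 = -7.6614
After transform 2:
x2 = cos(240)*4.2487 - sin(240)*-7.6614 + 1.6
= -7.1593


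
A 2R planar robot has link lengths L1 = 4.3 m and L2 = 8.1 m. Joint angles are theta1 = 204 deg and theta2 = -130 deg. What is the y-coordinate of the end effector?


Convert angles to radians: theta1 = 3.5605, theta2 = -2.2689
y = L1*sin(theta1) + L2*sin(theta1+theta2)
y = -1.749 + 7.7862
y = 6.0373


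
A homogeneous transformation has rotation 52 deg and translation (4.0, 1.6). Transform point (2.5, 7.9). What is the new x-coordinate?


x' = cos(theta)*px - sin(theta)*py + tx
= 0.6157*2.5 - 0.788*7.9 + 4.0
= -0.6861


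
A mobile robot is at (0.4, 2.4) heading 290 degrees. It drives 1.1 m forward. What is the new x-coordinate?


x_new = x0 + d*cos(theta)
= 0.4 + 1.1*cos(290)
= 0.4 + 0.3762
= 0.7762


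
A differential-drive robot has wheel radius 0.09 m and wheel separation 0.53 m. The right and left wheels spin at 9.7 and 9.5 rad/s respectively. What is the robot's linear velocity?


vR = r*wR = 0.09*9.7 = 0.873 m/s
vL = r*wL = 0.09*9.5 = 0.855 m/s
v = (vR+vL)/2 = 0.864 m/s
omega = (vR-vL)/L = 0.034 rad/s
linear velocity = 0.864 m/s


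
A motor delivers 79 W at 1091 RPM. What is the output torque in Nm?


omega = 1091 * 2*pi/60 = 114.2493 rad/s
tau = P / omega = 79 / 114.2493
= 0.6915 Nm


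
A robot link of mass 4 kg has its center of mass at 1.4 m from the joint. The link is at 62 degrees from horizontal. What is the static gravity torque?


tau = m*g*L*cos(angle)
= 4 * 9.81 * 1.4 * cos(62 deg)
= 4 * 9.81 * 1.4 * 0.4695
= 25.7909 Nm


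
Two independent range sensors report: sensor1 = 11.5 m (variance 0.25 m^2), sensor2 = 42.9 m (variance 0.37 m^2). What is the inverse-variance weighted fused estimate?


w1 = (1/var1) / (1/var1 + 1/var2)
   = 4.0 / (4.0 + 2.7027) = 0.5968
w2 = 1 - w1 = 0.4032
fused = w1*s1 + w2*s2 = 6.8629 + 17.2984
= 24.1613 m


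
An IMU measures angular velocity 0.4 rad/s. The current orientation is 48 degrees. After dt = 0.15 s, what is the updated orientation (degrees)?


delta_theta = w * dt = 0.4 * 0.15 = 0.06 rad
= 3.4377 deg
theta_new = 48 + 3.4377 = 51.4377 deg


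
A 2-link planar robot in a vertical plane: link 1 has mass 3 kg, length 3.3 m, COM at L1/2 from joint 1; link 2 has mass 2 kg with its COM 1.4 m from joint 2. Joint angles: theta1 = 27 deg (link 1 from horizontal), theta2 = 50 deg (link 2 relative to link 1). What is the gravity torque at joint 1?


Horizontal distance from joint 1 to link-1 COM:
  x_c1 = (L1/2)*cos(t1) = 1.65 * 0.891 = 1.4702 m
Horizontal distance from joint 1 to link-2 COM:
  x_c2 = L1*cos(t1) + Lc2*cos(t1+t2)
       = 3.3*0.891 + 1.4*0.225 = 3.2553 m
tau1 = m1*g*x_c1 + m2*g*x_c2
     = 3*9.81*1.4702 + 2*9.81*3.2553
     = 43.2668 + 63.8681
     = 107.1349 Nm


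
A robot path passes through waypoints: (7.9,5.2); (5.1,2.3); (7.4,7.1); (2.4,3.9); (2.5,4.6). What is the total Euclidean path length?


Segment lengths:
  seg1 = sqrt((-2.8)^2 + (-2.9)^2) = 4.0311
  seg2 = sqrt((2.3)^2 + (4.8)^2) = 5.3226
  seg3 = sqrt((-5.0)^2 + (-3.2)^2) = 5.9363
  seg4 = sqrt((0.1)^2 + (0.7)^2) = 0.7071
Total = 15.9972


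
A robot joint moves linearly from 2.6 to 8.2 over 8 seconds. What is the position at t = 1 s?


s = t/T = 1/8 = 0.125
p(t) = p0 + (pf-p0)*s
= 2.6 + (8.2 - 2.6) * 0.125
= 3.3


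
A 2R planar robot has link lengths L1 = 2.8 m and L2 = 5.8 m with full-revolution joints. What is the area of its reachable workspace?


r_max = L1 + L2 = 8.6 m
r_min = |L1 - L2| = 3.0 m
Area = pi*(r_max^2 - r_min^2)
= pi*(73.96 - 9.0)
= pi * 64.96
= 204.0779 m^2


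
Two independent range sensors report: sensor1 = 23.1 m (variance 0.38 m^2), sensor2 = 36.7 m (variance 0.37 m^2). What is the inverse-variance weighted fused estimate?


w1 = (1/var1) / (1/var1 + 1/var2)
   = 2.6316 / (2.6316 + 2.7027) = 0.4933
w2 = 1 - w1 = 0.5067
fused = w1*s1 + w2*s2 = 11.396 + 18.5947
= 29.9907 m


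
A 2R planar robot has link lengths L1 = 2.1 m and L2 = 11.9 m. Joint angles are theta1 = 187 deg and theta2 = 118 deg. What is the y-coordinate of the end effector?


Convert angles to radians: theta1 = 3.2638, theta2 = 2.0595
y = L1*sin(theta1) + L2*sin(theta1+theta2)
y = -0.2559 + -9.7479
y = -10.0038


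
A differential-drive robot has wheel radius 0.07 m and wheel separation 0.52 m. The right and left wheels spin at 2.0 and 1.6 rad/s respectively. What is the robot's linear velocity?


vR = r*wR = 0.07*2.0 = 0.14 m/s
vL = r*wL = 0.07*1.6 = 0.112 m/s
v = (vR+vL)/2 = 0.126 m/s
omega = (vR-vL)/L = 0.0538 rad/s
linear velocity = 0.126 m/s


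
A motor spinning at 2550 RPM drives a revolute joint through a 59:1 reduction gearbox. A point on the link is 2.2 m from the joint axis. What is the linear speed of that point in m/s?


omega_motor = 2550 * 2*pi/60 = 267.0354 rad/s
omega_joint = omega_motor / 59 = 4.526 rad/s
v = omega_joint * r = 4.526 * 2.2
= 9.9573 m/s


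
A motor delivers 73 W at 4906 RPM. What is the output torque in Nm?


omega = 4906 * 2*pi/60 = 513.7551 rad/s
tau = P / omega = 73 / 513.7551
= 0.1421 Nm


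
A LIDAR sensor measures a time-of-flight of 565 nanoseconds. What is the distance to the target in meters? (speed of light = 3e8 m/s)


tof = 565 ns = 5.65e-07 s
dist = c * tof / 2
= 3e8 * 5.65e-07 / 2
= 84.75 m


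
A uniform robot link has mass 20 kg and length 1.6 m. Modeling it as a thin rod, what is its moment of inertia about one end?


I = (1/3) * m * L^2
= (1/3) * 20 * 1.6^2
= 0.333333 * 20 * 2.56
= 17.0667 kg*m^2


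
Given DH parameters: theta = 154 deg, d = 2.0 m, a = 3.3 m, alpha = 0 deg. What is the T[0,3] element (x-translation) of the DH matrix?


T[0,3] = a * cos(theta)
= 3.3 * cos(154 deg)
= 3.3 * -0.8988
= -2.966


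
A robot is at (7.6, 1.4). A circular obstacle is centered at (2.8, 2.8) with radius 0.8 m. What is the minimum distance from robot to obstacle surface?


center_dist = sqrt((7.6-2.8)^2 + (1.4-2.8)^2)
= sqrt(23.04 + 1.96)
= 5.0
min_dist = center_dist - radius = 5.0 - 0.8 = 4.2 m


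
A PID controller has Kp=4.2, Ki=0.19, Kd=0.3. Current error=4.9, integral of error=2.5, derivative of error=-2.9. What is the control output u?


u = Kp*e + Ki*int(e) + Kd*de/dt
= 4.2*4.9 + 0.19*2.5 + 0.3*(-2.9)
= 20.58 + 0.475 + -0.87
= 20.185


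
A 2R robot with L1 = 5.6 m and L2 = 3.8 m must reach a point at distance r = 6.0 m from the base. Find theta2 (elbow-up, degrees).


cos(theta2) = (r^2 - L1^2 - L2^2) / (2*L1*L2)
cos(theta2) = (36.0 - 31.36 - 14.44) / 42.56
cos(theta2) = -0.230263
theta2 = 103.3126 degrees


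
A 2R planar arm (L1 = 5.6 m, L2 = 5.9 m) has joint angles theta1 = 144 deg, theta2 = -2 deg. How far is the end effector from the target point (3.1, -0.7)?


End effector via forward kinematics:
x = L1*cos(t1) + L2*cos(t1+t2) = -9.1798
y = L1*sin(t1) + L2*sin(t1+t2) = 6.924
Distance to target:
d = sqrt((3.1 - -9.1798)^2 + (-0.7 - 6.924)^2)
= sqrt(150.7925 + 58.1254)
= 14.454 m


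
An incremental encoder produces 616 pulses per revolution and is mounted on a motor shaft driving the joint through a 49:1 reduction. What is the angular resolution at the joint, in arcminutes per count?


counts per rev = 616
effective counts at joint = 616 * 49 = 30184
resolution = 360*60 / 30184
= 0.7156 arcmin/count


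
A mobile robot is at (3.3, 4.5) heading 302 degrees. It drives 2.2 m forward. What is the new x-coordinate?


x_new = x0 + d*cos(theta)
= 3.3 + 2.2*cos(302)
= 3.3 + 1.1658
= 4.4658


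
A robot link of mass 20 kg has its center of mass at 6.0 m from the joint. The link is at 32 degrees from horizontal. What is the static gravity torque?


tau = m*g*L*cos(angle)
= 20 * 9.81 * 6.0 * cos(32 deg)
= 20 * 9.81 * 6.0 * 0.848
= 998.3222 Nm


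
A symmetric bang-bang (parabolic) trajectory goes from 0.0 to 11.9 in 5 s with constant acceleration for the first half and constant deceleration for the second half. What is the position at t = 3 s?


Symmetric rest-to-rest: each phase covers (pf-p0)/2 in time T/2. 0.5*a*(T/2)^2 = (pf-p0)/2 => a = 4*(pf-p0)/T^2
a = 4*(11.9-0.0)/5^2 = 1.904
t = 3 is in the deceleration phase (t > T/2).
p = pf - 0.5*a*(T-t)^2 = 11.9 - 0.5*1.904*2^2
= 8.092


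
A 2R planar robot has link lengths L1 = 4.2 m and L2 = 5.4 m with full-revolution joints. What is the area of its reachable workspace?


r_max = L1 + L2 = 9.6 m
r_min = |L1 - L2| = 1.2 m
Area = pi*(r_max^2 - r_min^2)
= pi*(92.16 - 1.44)
= pi * 90.72
= 285.0053 m^2


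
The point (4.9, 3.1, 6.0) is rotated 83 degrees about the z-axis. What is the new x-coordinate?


Rotation about z-axis: x' = x*cos(theta) - y*sin(theta)
= 4.9 * 0.1219 - 3.1 * 0.9925
= -2.4797


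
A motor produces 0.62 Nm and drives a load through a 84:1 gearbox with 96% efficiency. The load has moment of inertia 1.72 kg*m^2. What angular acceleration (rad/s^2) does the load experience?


tau_out = tau_motor * N * eta
= 0.62 * 84 * 0.96 = 49.9968 Nm
alpha = tau_out / I = 49.9968 / 1.72
= 29.0679 rad/s^2


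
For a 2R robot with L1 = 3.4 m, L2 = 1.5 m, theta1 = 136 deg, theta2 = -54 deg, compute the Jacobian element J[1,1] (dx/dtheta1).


J[1,1] = -L1*sin(t1) - L2*sin(t1+t2)
= -3.4*sin(136) - 1.5*sin(82)
= -3.8472


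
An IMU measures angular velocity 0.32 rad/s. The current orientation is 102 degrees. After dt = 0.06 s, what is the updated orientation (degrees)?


delta_theta = w * dt = 0.32 * 0.06 = 0.0192 rad
= 1.1001 deg
theta_new = 102 + 1.1001 = 103.1001 deg


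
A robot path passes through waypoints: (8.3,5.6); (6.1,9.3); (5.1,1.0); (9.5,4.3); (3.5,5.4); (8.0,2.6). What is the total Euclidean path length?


Segment lengths:
  seg1 = sqrt((-2.2)^2 + (3.7)^2) = 4.3046
  seg2 = sqrt((-1.0)^2 + (-8.3)^2) = 8.36
  seg3 = sqrt((4.4)^2 + (3.3)^2) = 5.5
  seg4 = sqrt((-6.0)^2 + (1.1)^2) = 6.1
  seg5 = sqrt((4.5)^2 + (-2.8)^2) = 5.3
Total = 29.5647


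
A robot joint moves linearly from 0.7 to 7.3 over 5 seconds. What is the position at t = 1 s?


s = t/T = 1/5 = 0.2
p(t) = p0 + (pf-p0)*s
= 0.7 + (7.3 - 0.7) * 0.2
= 2.02


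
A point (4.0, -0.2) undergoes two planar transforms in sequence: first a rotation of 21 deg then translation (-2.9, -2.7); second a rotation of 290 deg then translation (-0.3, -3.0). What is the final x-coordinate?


After transform 1:
x1 = cos(21)*4.0 - sin(21)*-0.2 + -2.9 = 0.906
y1 = sin(21)*4.0 + cos(21)*-0.2 + -2.7 = -1.4532
After transform 2:
x2 = cos(290)*0.906 - sin(290)*-1.4532 + -0.3
= -1.3557


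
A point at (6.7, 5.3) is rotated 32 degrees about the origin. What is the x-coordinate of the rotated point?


x' = x*cos(theta) - y*sin(theta)
cos(32 deg) = 0.848, sin(32 deg) = 0.5299
x' = 6.7 * 0.848 - 5.3 * 0.5299
= 5.6819 - 2.8086
= 2.8734


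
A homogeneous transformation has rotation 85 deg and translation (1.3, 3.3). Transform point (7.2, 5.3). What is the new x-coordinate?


x' = cos(theta)*px - sin(theta)*py + tx
= 0.0872*7.2 - 0.9962*5.3 + 1.3
= -3.3523


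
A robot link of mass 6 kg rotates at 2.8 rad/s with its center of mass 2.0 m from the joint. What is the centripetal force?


F = m * omega^2 * r
= 6 * 2.8^2 * 2.0
= 6 * 7.84 * 2.0
= 94.08 N


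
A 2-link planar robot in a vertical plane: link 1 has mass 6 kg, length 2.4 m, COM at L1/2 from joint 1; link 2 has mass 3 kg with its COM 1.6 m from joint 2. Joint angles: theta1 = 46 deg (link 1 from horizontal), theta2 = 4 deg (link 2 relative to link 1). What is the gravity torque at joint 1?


Horizontal distance from joint 1 to link-1 COM:
  x_c1 = (L1/2)*cos(t1) = 1.2 * 0.6947 = 0.8336 m
Horizontal distance from joint 1 to link-2 COM:
  x_c2 = L1*cos(t1) + Lc2*cos(t1+t2)
       = 2.4*0.6947 + 1.6*0.6428 = 2.6956 m
tau1 = m1*g*x_c1 + m2*g*x_c2
     = 6*9.81*0.8336 + 3*9.81*2.6956
     = 49.0651 + 79.3327
     = 128.3978 Nm


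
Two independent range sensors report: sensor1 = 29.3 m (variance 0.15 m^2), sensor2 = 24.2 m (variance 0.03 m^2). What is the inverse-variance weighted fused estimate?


w1 = (1/var1) / (1/var1 + 1/var2)
   = 6.6667 / (6.6667 + 33.3333) = 0.1667
w2 = 1 - w1 = 0.8333
fused = w1*s1 + w2*s2 = 4.8833 + 20.1667
= 25.05 m


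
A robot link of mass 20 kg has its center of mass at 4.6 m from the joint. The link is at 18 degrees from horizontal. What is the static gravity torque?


tau = m*g*L*cos(angle)
= 20 * 9.81 * 4.6 * cos(18 deg)
= 20 * 9.81 * 4.6 * 0.9511
= 858.3475 Nm


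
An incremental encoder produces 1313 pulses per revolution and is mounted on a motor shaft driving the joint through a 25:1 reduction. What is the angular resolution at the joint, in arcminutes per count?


counts per rev = 1313
effective counts at joint = 1313 * 25 = 32825
resolution = 360*60 / 32825
= 0.658 arcmin/count


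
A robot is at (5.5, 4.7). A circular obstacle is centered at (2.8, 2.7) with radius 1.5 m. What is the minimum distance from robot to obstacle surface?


center_dist = sqrt((5.5-2.8)^2 + (4.7-2.7)^2)
= sqrt(7.29 + 4.0)
= 3.3601
min_dist = center_dist - radius = 3.3601 - 1.5 = 1.8601 m


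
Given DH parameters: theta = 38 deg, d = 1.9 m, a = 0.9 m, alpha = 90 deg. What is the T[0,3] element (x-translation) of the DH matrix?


T[0,3] = a * cos(theta)
= 0.9 * cos(38 deg)
= 0.9 * 0.788
= 0.7092


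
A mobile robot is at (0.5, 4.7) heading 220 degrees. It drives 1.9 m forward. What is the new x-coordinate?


x_new = x0 + d*cos(theta)
= 0.5 + 1.9*cos(220)
= 0.5 + -1.4555
= -0.9555


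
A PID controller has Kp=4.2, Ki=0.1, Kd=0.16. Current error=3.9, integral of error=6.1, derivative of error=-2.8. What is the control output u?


u = Kp*e + Ki*int(e) + Kd*de/dt
= 4.2*3.9 + 0.1*6.1 + 0.16*(-2.8)
= 16.38 + 0.61 + -0.448
= 16.542


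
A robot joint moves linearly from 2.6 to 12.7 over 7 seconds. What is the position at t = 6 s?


s = t/T = 6/7 = 0.8571
p(t) = p0 + (pf-p0)*s
= 2.6 + (12.7 - 2.6) * 0.8571
= 11.2571


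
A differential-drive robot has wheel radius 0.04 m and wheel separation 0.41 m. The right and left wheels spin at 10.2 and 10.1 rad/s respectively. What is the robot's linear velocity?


vR = r*wR = 0.04*10.2 = 0.408 m/s
vL = r*wL = 0.04*10.1 = 0.404 m/s
v = (vR+vL)/2 = 0.406 m/s
omega = (vR-vL)/L = 0.0098 rad/s
linear velocity = 0.406 m/s


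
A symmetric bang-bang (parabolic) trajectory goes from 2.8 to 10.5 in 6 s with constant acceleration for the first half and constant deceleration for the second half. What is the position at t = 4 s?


Symmetric rest-to-rest: each phase covers (pf-p0)/2 in time T/2. 0.5*a*(T/2)^2 = (pf-p0)/2 => a = 4*(pf-p0)/T^2
a = 4*(10.5-2.8)/6^2 = 0.8556
t = 4 is in the deceleration phase (t > T/2).
p = pf - 0.5*a*(T-t)^2 = 10.5 - 0.5*0.8556*2^2
= 8.7889


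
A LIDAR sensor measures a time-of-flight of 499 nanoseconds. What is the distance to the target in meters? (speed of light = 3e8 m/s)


tof = 499 ns = 4.99e-07 s
dist = c * tof / 2
= 3e8 * 4.99e-07 / 2
= 74.85 m


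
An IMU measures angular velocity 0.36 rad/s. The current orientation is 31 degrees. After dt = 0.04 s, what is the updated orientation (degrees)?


delta_theta = w * dt = 0.36 * 0.04 = 0.0144 rad
= 0.8251 deg
theta_new = 31 + 0.8251 = 31.8251 deg


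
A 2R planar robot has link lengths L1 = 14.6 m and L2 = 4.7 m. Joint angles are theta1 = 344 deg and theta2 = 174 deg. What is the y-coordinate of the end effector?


Convert angles to radians: theta1 = 6.0039, theta2 = 3.0369
y = L1*sin(theta1) + L2*sin(theta1+theta2)
y = -4.0243 + 1.7607
y = -2.2637


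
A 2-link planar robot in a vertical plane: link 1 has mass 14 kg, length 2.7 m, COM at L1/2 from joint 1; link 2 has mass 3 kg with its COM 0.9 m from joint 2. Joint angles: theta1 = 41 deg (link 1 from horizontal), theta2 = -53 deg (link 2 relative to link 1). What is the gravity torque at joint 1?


Horizontal distance from joint 1 to link-1 COM:
  x_c1 = (L1/2)*cos(t1) = 1.35 * 0.7547 = 1.0189 m
Horizontal distance from joint 1 to link-2 COM:
  x_c2 = L1*cos(t1) + Lc2*cos(t1+t2)
       = 2.7*0.7547 + 0.9*0.9781 = 2.918 m
tau1 = m1*g*x_c1 + m2*g*x_c2
     = 14*9.81*1.0189 + 3*9.81*2.918
     = 139.9299 + 85.8782
     = 225.8081 Nm


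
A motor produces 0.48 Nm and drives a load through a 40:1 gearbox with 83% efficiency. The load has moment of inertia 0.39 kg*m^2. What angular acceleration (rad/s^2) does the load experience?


tau_out = tau_motor * N * eta
= 0.48 * 40 * 0.83 = 15.936 Nm
alpha = tau_out / I = 15.936 / 0.39
= 40.8615 rad/s^2


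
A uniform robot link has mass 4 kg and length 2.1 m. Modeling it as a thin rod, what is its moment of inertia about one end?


I = (1/3) * m * L^2
= (1/3) * 4 * 2.1^2
= 0.333333 * 4 * 4.41
= 5.88 kg*m^2


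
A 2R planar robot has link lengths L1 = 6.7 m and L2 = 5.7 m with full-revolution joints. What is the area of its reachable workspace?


r_max = L1 + L2 = 12.4 m
r_min = |L1 - L2| = 1.0 m
Area = pi*(r_max^2 - r_min^2)
= pi*(153.76 - 1.0)
= pi * 152.76
= 479.9097 m^2


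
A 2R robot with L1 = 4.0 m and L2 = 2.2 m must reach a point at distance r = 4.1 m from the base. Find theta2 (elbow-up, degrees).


cos(theta2) = (r^2 - L1^2 - L2^2) / (2*L1*L2)
cos(theta2) = (16.81 - 16.0 - 4.84) / 17.6
cos(theta2) = -0.228977
theta2 = 103.2369 degrees


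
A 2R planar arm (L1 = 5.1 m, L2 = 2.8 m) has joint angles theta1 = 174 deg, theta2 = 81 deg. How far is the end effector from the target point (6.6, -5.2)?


End effector via forward kinematics:
x = L1*cos(t1) + L2*cos(t1+t2) = -5.7968
y = L1*sin(t1) + L2*sin(t1+t2) = -2.1715
Distance to target:
d = sqrt((6.6 - -5.7968)^2 + (-5.2 - -2.1715)^2)
= sqrt(153.6795 + 9.1718)
= 12.7613 m


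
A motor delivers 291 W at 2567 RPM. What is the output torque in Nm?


omega = 2567 * 2*pi/60 = 268.8156 rad/s
tau = P / omega = 291 / 268.8156
= 1.0825 Nm


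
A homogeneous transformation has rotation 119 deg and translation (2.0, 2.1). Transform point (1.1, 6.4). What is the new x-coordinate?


x' = cos(theta)*px - sin(theta)*py + tx
= -0.4848*1.1 - 0.8746*6.4 + 2.0
= -4.1309


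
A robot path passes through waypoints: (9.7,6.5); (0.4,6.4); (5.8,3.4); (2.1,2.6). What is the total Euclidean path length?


Segment lengths:
  seg1 = sqrt((-9.3)^2 + (-0.1)^2) = 9.3005
  seg2 = sqrt((5.4)^2 + (-3.0)^2) = 6.1774
  seg3 = sqrt((-3.7)^2 + (-0.8)^2) = 3.7855
Total = 19.2634


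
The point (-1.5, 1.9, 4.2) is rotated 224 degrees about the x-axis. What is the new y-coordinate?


Rotation about x-axis: y' = y*cos(theta) - z*sin(theta)
= 1.9 * -0.7193 - 4.2 * -0.6947
= 1.5508


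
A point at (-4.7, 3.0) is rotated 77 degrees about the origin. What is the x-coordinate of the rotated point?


x' = x*cos(theta) - y*sin(theta)
cos(77 deg) = 0.225, sin(77 deg) = 0.9744
x' = -4.7 * 0.225 - 3.0 * 0.9744
= -1.0573 - 2.9231
= -3.9804


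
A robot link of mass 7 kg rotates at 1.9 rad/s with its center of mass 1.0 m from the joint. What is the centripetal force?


F = m * omega^2 * r
= 7 * 1.9^2 * 1.0
= 7 * 3.61 * 1.0
= 25.27 N


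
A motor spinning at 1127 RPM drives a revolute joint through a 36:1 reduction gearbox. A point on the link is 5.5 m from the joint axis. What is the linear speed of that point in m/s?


omega_motor = 1127 * 2*pi/60 = 118.0192 rad/s
omega_joint = omega_motor / 36 = 3.2783 rad/s
v = omega_joint * r = 3.2783 * 5.5
= 18.0307 m/s


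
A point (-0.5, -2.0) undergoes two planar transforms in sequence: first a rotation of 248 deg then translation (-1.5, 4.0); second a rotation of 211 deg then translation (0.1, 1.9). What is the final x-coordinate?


After transform 1:
x1 = cos(248)*-0.5 - sin(248)*-2.0 + -1.5 = -3.1671
y1 = sin(248)*-0.5 + cos(248)*-2.0 + 4.0 = 5.2128
After transform 2:
x2 = cos(211)*-3.1671 - sin(211)*5.2128 + 0.1
= 5.4995


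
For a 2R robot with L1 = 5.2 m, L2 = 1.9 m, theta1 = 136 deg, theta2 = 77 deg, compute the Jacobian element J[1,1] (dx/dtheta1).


J[1,1] = -L1*sin(t1) - L2*sin(t1+t2)
= -5.2*sin(136) - 1.9*sin(213)
= -2.5774


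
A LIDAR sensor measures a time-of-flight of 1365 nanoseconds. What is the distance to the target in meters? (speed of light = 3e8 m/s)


tof = 1365 ns = 1.365e-06 s
dist = c * tof / 2
= 3e8 * 1.365e-06 / 2
= 204.75 m


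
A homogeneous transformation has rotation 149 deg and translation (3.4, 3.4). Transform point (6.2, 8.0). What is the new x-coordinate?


x' = cos(theta)*px - sin(theta)*py + tx
= -0.8572*6.2 - 0.515*8.0 + 3.4
= -6.0347


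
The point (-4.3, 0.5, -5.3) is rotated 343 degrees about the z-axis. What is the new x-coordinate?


Rotation about z-axis: x' = x*cos(theta) - y*sin(theta)
= -4.3 * 0.9563 - 0.5 * -0.2924
= -3.9659


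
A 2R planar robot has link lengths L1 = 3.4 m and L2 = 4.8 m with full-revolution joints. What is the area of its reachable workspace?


r_max = L1 + L2 = 8.2 m
r_min = |L1 - L2| = 1.4 m
Area = pi*(r_max^2 - r_min^2)
= pi*(67.24 - 1.96)
= pi * 65.28
= 205.0832 m^2


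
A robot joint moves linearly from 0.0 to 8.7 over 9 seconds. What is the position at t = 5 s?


s = t/T = 5/9 = 0.5556
p(t) = p0 + (pf-p0)*s
= 0.0 + (8.7 - 0.0) * 0.5556
= 4.8333


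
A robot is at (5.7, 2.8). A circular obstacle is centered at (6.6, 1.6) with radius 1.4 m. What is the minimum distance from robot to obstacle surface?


center_dist = sqrt((5.7-6.6)^2 + (2.8-1.6)^2)
= sqrt(0.81 + 1.44)
= 1.5
min_dist = center_dist - radius = 1.5 - 1.4 = 0.1 m


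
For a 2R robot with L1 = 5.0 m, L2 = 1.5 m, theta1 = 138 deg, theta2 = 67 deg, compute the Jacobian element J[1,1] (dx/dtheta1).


J[1,1] = -L1*sin(t1) - L2*sin(t1+t2)
= -5.0*sin(138) - 1.5*sin(205)
= -2.7117


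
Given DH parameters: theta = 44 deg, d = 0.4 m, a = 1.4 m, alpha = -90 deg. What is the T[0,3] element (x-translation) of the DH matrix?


T[0,3] = a * cos(theta)
= 1.4 * cos(44 deg)
= 1.4 * 0.7193
= 1.0071


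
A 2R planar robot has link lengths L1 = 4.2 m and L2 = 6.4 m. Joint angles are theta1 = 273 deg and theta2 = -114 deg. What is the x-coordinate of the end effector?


Convert angles to radians: theta1 = 4.7647, theta2 = -1.9897
x = L1*cos(theta1) + L2*cos(theta1+theta2)
x = 0.2198 + -5.9749
x = -5.7551


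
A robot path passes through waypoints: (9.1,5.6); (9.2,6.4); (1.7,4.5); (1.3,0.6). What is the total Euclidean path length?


Segment lengths:
  seg1 = sqrt((0.1)^2 + (0.8)^2) = 0.8062
  seg2 = sqrt((-7.5)^2 + (-1.9)^2) = 7.7369
  seg3 = sqrt((-0.4)^2 + (-3.9)^2) = 3.9205
Total = 12.4636


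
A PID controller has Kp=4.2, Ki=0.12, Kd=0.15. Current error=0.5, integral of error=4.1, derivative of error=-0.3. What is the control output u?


u = Kp*e + Ki*int(e) + Kd*de/dt
= 4.2*0.5 + 0.12*4.1 + 0.15*(-0.3)
= 2.1 + 0.492 + -0.045
= 2.547


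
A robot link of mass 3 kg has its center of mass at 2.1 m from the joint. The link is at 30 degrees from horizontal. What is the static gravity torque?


tau = m*g*L*cos(angle)
= 3 * 9.81 * 2.1 * cos(30 deg)
= 3 * 9.81 * 2.1 * 0.866
= 53.523 Nm


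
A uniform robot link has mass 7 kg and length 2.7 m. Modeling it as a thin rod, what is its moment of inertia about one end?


I = (1/3) * m * L^2
= (1/3) * 7 * 2.7^2
= 0.333333 * 7 * 7.29
= 17.01 kg*m^2


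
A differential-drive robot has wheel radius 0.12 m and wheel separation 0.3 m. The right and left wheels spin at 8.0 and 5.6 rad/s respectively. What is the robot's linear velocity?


vR = r*wR = 0.12*8.0 = 0.96 m/s
vL = r*wL = 0.12*5.6 = 0.672 m/s
v = (vR+vL)/2 = 0.816 m/s
omega = (vR-vL)/L = 0.96 rad/s
linear velocity = 0.816 m/s


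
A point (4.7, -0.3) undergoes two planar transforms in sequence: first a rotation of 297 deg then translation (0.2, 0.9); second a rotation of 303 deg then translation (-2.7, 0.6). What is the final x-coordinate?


After transform 1:
x1 = cos(297)*4.7 - sin(297)*-0.3 + 0.2 = 2.0665
y1 = sin(297)*4.7 + cos(297)*-0.3 + 0.9 = -3.4239
After transform 2:
x2 = cos(303)*2.0665 - sin(303)*-3.4239 + -2.7
= -4.4461


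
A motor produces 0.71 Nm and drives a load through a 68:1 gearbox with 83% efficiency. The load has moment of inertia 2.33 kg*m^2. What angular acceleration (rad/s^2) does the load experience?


tau_out = tau_motor * N * eta
= 0.71 * 68 * 0.83 = 40.0724 Nm
alpha = tau_out / I = 40.0724 / 2.33
= 17.1985 rad/s^2


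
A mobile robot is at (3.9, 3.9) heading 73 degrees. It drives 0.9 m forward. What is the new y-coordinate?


y_new = y0 + d*sin(theta)
= 3.9 + 0.9*sin(73)
= 3.9 + 0.8607
= 4.7607


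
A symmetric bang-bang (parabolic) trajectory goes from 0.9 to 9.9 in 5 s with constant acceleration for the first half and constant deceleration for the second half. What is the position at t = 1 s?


Symmetric rest-to-rest: each phase covers (pf-p0)/2 in time T/2. 0.5*a*(T/2)^2 = (pf-p0)/2 => a = 4*(pf-p0)/T^2
a = 4*(9.9-0.9)/5^2 = 1.44
t = 1 is in the acceleration phase (t <= T/2).
p = p0 + 0.5*a*t^2 = 0.9 + 0.5*1.44*1^2
= 1.62


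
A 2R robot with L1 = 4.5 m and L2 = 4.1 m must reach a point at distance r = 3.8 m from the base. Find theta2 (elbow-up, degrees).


cos(theta2) = (r^2 - L1^2 - L2^2) / (2*L1*L2)
cos(theta2) = (14.44 - 20.25 - 16.81) / 36.9
cos(theta2) = -0.613008
theta2 = 127.8073 degrees


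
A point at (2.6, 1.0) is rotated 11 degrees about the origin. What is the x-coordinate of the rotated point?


x' = x*cos(theta) - y*sin(theta)
cos(11 deg) = 0.9816, sin(11 deg) = 0.1908
x' = 2.6 * 0.9816 - 1.0 * 0.1908
= 2.5522 - 0.1908
= 2.3614


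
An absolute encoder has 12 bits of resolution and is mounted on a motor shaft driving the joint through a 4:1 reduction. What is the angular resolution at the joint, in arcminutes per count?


counts = 2^12 = 4096
effective counts at joint = 4096 * 4 = 16384
resolution = 360*60 / 16384
= 1.3184 arcmin/count
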